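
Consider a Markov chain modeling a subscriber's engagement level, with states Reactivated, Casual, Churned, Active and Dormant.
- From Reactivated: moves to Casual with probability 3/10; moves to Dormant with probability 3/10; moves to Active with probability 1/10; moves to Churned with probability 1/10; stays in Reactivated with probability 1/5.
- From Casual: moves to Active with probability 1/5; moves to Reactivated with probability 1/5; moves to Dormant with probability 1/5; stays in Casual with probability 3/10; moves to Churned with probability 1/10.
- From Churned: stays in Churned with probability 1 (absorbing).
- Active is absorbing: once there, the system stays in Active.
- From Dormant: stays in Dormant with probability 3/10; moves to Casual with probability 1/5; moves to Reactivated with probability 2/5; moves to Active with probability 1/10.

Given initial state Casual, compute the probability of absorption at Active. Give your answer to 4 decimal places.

Let h(s) be the probability of absorption at Active starting from transient state s. Then h(Active) = 1 and h(Churned) = 0. By first-step analysis:
h(Reactivated) = 0.2·h(Reactivated) + 0.3·h(Casual) + 0.1·0 + 0.1·1 + 0.3·h(Dormant)
h(Casual) = 0.2·h(Reactivated) + 0.3·h(Casual) + 0.1·0 + 0.2·1 + 0.2·h(Dormant)
h(Dormant) = 0.4·h(Reactivated) + 0.2·h(Casual) + 0.1·1 + 0.3·h(Dormant)
Solving: h(Reactivated) = 0.6364, h(Casual) = 0.6667, h(Dormant) = 0.6970.
Starting from Casual, the probability is 0.6667.

0.6667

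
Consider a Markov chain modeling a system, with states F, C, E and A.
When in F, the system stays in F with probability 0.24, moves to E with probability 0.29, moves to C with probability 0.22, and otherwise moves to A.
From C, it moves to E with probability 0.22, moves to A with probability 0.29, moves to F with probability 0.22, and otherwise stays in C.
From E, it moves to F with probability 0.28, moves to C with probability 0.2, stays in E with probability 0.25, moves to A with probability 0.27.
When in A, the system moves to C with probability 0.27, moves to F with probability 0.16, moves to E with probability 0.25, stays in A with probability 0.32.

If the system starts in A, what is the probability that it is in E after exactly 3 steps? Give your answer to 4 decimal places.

0.2514

Propagate the distribution vector 3 steps from A.
After 0 steps: (0.0000, 0.0000, 0.0000, 1.0000)
After 1 step: (0.1600, 0.2700, 0.2500, 0.3200)
After 2 steps: (0.2190, 0.2445, 0.2483, 0.2882)
After 3 steps: (0.2220, 0.2417, 0.2514, 0.2849)
P(in E after 3 steps) = 0.2514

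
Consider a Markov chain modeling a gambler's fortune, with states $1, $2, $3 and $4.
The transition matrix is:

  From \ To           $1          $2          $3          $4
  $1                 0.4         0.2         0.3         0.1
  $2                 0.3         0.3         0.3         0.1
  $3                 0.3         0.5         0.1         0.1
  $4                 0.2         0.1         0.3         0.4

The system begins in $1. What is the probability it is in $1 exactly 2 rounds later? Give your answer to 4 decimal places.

0.3300

Propagate the distribution vector 2 rounds from $1.
After 0 rounds: (1.0000, 0.0000, 0.0000, 0.0000)
After 1 round: (0.4000, 0.2000, 0.3000, 0.1000)
After 2 rounds: (0.3300, 0.3000, 0.2400, 0.1300)
P(in $1 after 2 rounds) = 0.3300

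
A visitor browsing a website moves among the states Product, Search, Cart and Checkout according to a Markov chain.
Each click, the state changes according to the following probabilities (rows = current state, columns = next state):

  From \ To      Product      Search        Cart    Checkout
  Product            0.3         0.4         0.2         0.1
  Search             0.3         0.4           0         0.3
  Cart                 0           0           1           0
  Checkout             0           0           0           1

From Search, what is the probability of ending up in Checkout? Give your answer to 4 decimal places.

Let h(s) be the probability of absorption at Checkout starting from transient state s. Then h(Checkout) = 1 and h(Cart) = 0. By first-step analysis:
h(Product) = 0.3·h(Product) + 0.4·h(Search) + 0.2·0 + 0.1·1
h(Search) = 0.3·h(Product) + 0.4·h(Search) + 0.3·1
Solving: h(Product) = 0.6000, h(Search) = 0.8000.
Starting from Search, the probability is 0.8000.

0.8000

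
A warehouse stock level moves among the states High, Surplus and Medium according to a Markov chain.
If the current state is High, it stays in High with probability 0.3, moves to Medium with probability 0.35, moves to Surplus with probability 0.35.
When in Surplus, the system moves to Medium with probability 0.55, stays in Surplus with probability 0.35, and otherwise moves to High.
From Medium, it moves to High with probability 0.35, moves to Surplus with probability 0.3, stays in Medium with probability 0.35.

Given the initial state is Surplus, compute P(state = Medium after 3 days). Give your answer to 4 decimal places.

0.4145

Propagate the distribution vector 3 days from Surplus.
After 0 days: (0.0000, 1.0000, 0.0000)
After 1 day: (0.1000, 0.3500, 0.5500)
After 2 days: (0.2575, 0.3225, 0.4200)
After 3 days: (0.2565, 0.3290, 0.4145)
P(in Medium after 3 days) = 0.4145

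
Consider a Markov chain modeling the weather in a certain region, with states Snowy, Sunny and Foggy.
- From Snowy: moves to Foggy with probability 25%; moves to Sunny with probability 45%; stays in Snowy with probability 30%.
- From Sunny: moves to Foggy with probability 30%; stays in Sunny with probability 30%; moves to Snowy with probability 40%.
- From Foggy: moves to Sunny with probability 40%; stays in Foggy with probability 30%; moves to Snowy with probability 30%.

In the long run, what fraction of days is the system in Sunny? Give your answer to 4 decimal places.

0.3790

Let the stationary distribution be π with π = πP and π_1 + π_2 + π_3 = 1.
π_1 = 0.3·π_1 + 0.4·π_2 + 0.3·π_3
π_2 = 0.45·π_1 + 0.3·π_2 + 0.4·π_3
Solving with the normalization constraint gives π = (0.3379, 0.3790, 0.2831).
So the stationary probability of Sunny is 0.3790.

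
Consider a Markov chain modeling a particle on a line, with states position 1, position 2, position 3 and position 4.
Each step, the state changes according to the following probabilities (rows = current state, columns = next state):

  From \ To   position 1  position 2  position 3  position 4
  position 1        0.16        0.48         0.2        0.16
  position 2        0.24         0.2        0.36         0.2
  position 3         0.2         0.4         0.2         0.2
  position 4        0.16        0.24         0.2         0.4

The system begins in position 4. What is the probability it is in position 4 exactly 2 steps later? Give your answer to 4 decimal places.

Propagate the distribution vector 2 steps from position 4.
After 0 steps: (0.0000, 0.0000, 0.0000, 1.0000)
After 1 step: (0.1600, 0.2400, 0.2000, 0.4000)
After 2 steps: (0.1872, 0.3008, 0.2384, 0.2736)
P(in position 4 after 2 steps) = 0.2736

0.2736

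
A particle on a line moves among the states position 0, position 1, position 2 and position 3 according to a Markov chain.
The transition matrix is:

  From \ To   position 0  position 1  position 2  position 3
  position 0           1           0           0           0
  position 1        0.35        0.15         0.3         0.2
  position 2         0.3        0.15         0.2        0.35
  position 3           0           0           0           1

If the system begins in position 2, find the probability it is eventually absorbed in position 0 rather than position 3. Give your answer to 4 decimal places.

0.4843

Let h(s) be the probability of absorption at position 0 starting from transient state s. Then h(position 0) = 1 and h(position 3) = 0. By first-step analysis:
h(position 1) = 0.35·1 + 0.15·h(position 1) + 0.3·h(position 2) + 0.2·0
h(position 2) = 0.3·1 + 0.15·h(position 1) + 0.2·h(position 2) + 0.35·0
Solving: h(position 1) = 0.5827, h(position 2) = 0.4843.
Starting from position 2, the probability is 0.4843.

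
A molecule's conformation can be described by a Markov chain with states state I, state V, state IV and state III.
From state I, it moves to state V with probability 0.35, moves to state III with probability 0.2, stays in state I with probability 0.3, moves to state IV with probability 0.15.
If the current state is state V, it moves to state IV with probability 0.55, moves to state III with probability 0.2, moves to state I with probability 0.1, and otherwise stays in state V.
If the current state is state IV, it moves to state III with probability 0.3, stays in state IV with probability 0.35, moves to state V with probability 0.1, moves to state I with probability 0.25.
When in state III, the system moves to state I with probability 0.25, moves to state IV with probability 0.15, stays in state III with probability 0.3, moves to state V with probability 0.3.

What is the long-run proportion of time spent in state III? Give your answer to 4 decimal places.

Let the stationary distribution be π with π = πP and π_1 + π_2 + π_3 + π_4 = 1.
π_1 = 0.3·π_1 + 0.1·π_2 + 0.25·π_3 + 0.25·π_4
π_2 = 0.35·π_1 + 0.15·π_2 + 0.1·π_3 + 0.3·π_4
π_3 = 0.15·π_1 + 0.55·π_2 + 0.35·π_3 + 0.15·π_4
Solving with the normalization constraint gives π = (0.2286, 0.2191, 0.2971, 0.2552).
So the stationary probability of state III is 0.2552.

0.2552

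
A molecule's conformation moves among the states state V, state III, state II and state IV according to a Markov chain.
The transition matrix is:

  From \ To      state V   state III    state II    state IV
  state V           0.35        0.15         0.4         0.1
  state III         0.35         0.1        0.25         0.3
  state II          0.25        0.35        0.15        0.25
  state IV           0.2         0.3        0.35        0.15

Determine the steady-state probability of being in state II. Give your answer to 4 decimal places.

0.2850

Let the stationary distribution be π with π = πP and π_1 + π_2 + π_3 + π_4 = 1.
π_1 = 0.35·π_1 + 0.35·π_2 + 0.25·π_3 + 0.2·π_4
π_2 = 0.15·π_1 + 0.1·π_2 + 0.35·π_3 + 0.3·π_4
π_3 = 0.4·π_1 + 0.25·π_2 + 0.15·π_3 + 0.35·π_4
Solving with the normalization constraint gives π = (0.2918, 0.2254, 0.2850, 0.1977).
So the stationary probability of state II is 0.2850.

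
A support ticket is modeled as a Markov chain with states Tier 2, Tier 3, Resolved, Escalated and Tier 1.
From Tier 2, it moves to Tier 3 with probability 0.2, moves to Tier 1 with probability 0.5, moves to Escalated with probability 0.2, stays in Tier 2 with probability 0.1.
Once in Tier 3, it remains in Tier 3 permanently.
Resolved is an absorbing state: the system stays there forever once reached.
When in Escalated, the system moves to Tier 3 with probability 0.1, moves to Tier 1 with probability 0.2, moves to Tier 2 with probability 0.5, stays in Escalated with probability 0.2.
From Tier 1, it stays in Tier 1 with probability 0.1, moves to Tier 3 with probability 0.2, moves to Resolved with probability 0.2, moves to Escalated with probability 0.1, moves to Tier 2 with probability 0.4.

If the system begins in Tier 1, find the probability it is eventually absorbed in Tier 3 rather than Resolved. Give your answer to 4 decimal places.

0.6342

Let h(s) be the probability of absorption at Tier 3 starting from transient state s. Then h(Tier 3) = 1 and h(Resolved) = 0. By first-step analysis:
h(Tier 2) = 0.1·h(Tier 2) + 0.2·1 + 0.2·h(Escalated) + 0.5·h(Tier 1)
h(Escalated) = 0.5·h(Tier 2) + 0.1·1 + 0.2·h(Escalated) + 0.2·h(Tier 1)
h(Tier 1) = 0.4·h(Tier 2) + 0.2·1 + 0.2·0 + 0.1·h(Escalated) + 0.1·h(Tier 1)
Solving: h(Tier 2) = 0.7404, h(Escalated) = 0.7463, h(Tier 1) = 0.6342.
Starting from Tier 1, the probability is 0.6342.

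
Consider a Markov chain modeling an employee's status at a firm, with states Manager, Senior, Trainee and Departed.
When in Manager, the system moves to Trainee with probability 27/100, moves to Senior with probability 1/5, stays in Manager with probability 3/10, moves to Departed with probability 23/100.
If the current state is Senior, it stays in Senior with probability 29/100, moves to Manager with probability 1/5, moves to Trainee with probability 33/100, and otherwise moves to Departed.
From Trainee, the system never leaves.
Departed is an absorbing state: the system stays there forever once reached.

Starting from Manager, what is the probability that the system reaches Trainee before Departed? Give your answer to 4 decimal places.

0.5639

Let h(s) be the probability of absorption at Trainee starting from transient state s. Then h(Trainee) = 1 and h(Departed) = 0. By first-step analysis:
h(Manager) = 0.3·h(Manager) + 0.2·h(Senior) + 0.27·1 + 0.23·0
h(Senior) = 0.2·h(Manager) + 0.29·h(Senior) + 0.33·1 + 0.18·0
Solving: h(Manager) = 0.5639, h(Senior) = 0.6236.
Starting from Manager, the probability is 0.5639.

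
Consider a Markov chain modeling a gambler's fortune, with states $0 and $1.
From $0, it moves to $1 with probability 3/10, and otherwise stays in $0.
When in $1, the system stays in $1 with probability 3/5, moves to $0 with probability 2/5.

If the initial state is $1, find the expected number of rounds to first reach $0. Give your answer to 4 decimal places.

2.5000

Let t(s) be the expected number of rounds to first reach $0 from state s, with t($0) = 0. Conditioning on the first round:
t($1) = 1 + 0.6·t($1)
Solving: t($1) = 2.5000.
Expected rounds from $1 to $0: 2.5000.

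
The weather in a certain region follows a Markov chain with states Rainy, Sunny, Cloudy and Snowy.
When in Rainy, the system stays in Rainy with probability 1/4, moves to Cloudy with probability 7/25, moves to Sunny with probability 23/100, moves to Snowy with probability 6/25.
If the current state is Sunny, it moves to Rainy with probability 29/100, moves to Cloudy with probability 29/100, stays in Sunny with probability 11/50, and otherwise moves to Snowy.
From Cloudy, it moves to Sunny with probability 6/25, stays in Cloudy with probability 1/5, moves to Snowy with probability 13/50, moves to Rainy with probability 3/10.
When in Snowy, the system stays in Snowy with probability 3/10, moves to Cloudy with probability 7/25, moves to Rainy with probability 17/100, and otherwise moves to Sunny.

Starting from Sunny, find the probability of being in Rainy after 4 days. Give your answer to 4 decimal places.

0.2524

Propagate the distribution vector 4 days from Sunny.
After 0 days: (0.0000, 1.0000, 0.0000, 0.0000)
After 1 day: (0.2900, 0.2200, 0.2900, 0.2000)
After 2 days: (0.2573, 0.2347, 0.2590, 0.2490)
After 3 days: (0.2524, 0.2352, 0.2616, 0.2507)
After 4 days: (0.2524, 0.2353, 0.2614, 0.2509)
P(in Rainy after 4 days) = 0.2524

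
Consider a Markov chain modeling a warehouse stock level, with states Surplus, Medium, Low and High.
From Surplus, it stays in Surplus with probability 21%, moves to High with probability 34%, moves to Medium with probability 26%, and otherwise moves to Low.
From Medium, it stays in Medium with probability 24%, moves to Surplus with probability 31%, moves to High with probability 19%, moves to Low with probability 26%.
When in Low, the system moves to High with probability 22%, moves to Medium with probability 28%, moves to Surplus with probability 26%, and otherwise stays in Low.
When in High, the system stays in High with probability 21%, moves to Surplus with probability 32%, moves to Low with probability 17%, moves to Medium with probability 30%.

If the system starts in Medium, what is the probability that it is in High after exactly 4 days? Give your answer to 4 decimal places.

Propagate the distribution vector 4 days from Medium.
After 0 days: (0.0000, 1.0000, 0.0000, 0.0000)
After 1 day: (0.3100, 0.2400, 0.2600, 0.1900)
After 2 days: (0.2679, 0.2680, 0.2160, 0.2481)
After 3 days: (0.2749, 0.2689, 0.2146, 0.2416)
After 4 days: (0.2742, 0.2686, 0.2147, 0.2425)
P(in High after 4 days) = 0.2425

0.2425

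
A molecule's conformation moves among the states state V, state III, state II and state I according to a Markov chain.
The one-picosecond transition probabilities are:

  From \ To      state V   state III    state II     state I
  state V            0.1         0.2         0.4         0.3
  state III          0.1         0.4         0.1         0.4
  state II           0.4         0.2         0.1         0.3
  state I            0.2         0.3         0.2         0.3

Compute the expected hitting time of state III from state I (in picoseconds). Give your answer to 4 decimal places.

Let t(s) be the expected number of picoseconds to first reach state III from state s, with t(state III) = 0. Conditioning on the first picosecond:
t(state V) = 1 + 0.1·t(state V) + 0.4·t(state II) + 0.3·t(state I)
t(state II) = 1 + 0.4·t(state V) + 0.1·t(state II) + 0.3·t(state I)
t(state I) = 1 + 0.2·t(state V) + 0.2·t(state II) + 0.3·t(state I)
Solving: t(state V) = 4.3478, t(state II) = 4.3478, t(state I) = 3.9130.
Expected picoseconds from state I to state III: 3.9130.

3.9130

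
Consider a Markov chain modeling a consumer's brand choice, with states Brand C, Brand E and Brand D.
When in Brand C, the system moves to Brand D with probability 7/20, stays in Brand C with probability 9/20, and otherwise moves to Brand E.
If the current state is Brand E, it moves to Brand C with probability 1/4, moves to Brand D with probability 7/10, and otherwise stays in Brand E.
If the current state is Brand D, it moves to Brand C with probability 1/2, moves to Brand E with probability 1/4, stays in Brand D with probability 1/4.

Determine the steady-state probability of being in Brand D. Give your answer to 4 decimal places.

Let the stationary distribution be π with π = πP and π_1 + π_2 + π_3 = 1.
π_1 = 0.45·π_1 + 0.25·π_2 + 0.5·π_3
π_2 = 0.2·π_1 + 0.05·π_2 + 0.25·π_3
Solving with the normalization constraint gives π = (0.4309, 0.1904, 0.3788).
So the stationary probability of Brand D is 0.3788.

0.3788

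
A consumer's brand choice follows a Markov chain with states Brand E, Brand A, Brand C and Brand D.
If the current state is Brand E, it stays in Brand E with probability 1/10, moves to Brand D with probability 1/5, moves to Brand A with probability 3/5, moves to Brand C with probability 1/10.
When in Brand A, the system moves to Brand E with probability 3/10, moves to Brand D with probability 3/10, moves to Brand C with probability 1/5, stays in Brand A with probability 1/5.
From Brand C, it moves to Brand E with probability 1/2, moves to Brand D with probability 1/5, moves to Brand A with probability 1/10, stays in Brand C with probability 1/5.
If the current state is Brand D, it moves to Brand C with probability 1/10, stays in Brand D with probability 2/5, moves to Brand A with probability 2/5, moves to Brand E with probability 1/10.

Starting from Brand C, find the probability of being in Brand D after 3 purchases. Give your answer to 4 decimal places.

0.2920

Propagate the distribution vector 3 purchases from Brand C.
After 0 purchases: (0.0000, 0.0000, 1.0000, 0.0000)
After 1 purchase: (0.5000, 0.1000, 0.2000, 0.2000)
After 2 purchases: (0.2000, 0.4200, 0.1300, 0.2500)
After 3 purchases: (0.2360, 0.3170, 0.1550, 0.2920)
P(in Brand D after 3 purchases) = 0.2920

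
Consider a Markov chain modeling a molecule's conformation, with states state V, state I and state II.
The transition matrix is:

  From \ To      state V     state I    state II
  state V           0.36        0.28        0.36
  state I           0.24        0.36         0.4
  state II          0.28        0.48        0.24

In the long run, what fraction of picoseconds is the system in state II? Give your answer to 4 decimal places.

0.3349

Let the stationary distribution be π with π = πP and π_1 + π_2 + π_3 = 1.
π_1 = 0.36·π_1 + 0.24·π_2 + 0.28·π_3
π_2 = 0.28·π_1 + 0.36·π_2 + 0.48·π_3
Solving with the normalization constraint gives π = (0.2879, 0.3772, 0.3349).
So the stationary probability of state II is 0.3349.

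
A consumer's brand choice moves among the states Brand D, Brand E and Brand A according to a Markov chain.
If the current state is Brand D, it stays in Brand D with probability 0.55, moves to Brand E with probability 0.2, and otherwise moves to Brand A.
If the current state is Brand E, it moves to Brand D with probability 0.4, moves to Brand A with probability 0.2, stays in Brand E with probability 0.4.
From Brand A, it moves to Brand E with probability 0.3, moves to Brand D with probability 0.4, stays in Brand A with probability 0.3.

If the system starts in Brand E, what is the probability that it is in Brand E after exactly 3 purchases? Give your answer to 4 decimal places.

Propagate the distribution vector 3 purchases from Brand E.
After 0 purchases: (0.0000, 1.0000, 0.0000)
After 1 purchase: (0.4000, 0.4000, 0.2000)
After 2 purchases: (0.4600, 0.3000, 0.2400)
After 3 purchases: (0.4690, 0.2840, 0.2470)
P(in Brand E after 3 purchases) = 0.2840

0.2840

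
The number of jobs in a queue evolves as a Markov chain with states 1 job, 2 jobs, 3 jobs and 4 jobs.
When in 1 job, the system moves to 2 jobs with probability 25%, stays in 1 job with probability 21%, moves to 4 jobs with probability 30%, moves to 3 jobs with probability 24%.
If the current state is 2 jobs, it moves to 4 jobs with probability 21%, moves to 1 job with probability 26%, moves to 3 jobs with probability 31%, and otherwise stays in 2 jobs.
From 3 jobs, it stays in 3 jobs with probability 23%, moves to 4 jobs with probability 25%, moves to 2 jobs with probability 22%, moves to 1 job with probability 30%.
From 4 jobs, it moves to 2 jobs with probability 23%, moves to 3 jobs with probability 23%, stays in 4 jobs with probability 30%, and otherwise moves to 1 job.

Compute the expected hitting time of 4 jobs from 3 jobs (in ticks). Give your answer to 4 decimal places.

Let t(s) be the expected number of ticks to first reach 4 jobs from state s, with t(4 jobs) = 0. Conditioning on the first tick:
t(1 job) = 1 + 0.21·t(1 job) + 0.25·t(2 jobs) + 0.24·t(3 jobs)
t(2 jobs) = 1 + 0.26·t(1 job) + 0.22·t(2 jobs) + 0.31·t(3 jobs)
t(3 jobs) = 1 + 0.3·t(1 job) + 0.22·t(2 jobs) + 0.23·t(3 jobs)
Solving: t(1 job) = 3.7576, t(2 jobs) = 4.0979, t(3 jobs) = 3.9336.
Expected ticks from 3 jobs to 4 jobs: 3.9336.

3.9336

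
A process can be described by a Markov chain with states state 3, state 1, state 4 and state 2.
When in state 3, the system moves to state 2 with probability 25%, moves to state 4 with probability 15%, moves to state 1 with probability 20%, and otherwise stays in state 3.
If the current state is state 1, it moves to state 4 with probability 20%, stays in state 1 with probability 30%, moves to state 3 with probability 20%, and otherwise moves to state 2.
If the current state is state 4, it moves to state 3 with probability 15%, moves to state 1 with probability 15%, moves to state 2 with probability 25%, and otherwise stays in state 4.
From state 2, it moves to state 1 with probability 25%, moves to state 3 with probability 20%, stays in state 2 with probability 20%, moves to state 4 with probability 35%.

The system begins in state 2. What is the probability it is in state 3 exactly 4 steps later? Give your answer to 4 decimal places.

Propagate the distribution vector 4 steps from state 2.
After 0 steps: (0.0000, 0.0000, 0.0000, 1.0000)
After 1 step: (0.2000, 0.2500, 0.3500, 0.2000)
After 2 steps: (0.2225, 0.2175, 0.3075, 0.2525)
After 3 steps: (0.2291, 0.2190, 0.3036, 0.2483)
After 4 steps: (0.2306, 0.2191, 0.3017, 0.2485)
P(in state 3 after 4 steps) = 0.2306

0.2306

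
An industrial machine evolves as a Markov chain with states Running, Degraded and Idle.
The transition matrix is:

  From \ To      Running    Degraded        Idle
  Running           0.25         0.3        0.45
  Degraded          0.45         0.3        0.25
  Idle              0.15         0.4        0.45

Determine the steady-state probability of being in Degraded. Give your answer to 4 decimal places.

Let the stationary distribution be π with π = πP and π_1 + π_2 + π_3 = 1.
π_1 = 0.25·π_1 + 0.45·π_2 + 0.15·π_3
π_2 = 0.3·π_1 + 0.3·π_2 + 0.4·π_3
Solving with the normalization constraint gives π = (0.2794, 0.3382, 0.3824).
So the stationary probability of Degraded is 0.3382.

0.3382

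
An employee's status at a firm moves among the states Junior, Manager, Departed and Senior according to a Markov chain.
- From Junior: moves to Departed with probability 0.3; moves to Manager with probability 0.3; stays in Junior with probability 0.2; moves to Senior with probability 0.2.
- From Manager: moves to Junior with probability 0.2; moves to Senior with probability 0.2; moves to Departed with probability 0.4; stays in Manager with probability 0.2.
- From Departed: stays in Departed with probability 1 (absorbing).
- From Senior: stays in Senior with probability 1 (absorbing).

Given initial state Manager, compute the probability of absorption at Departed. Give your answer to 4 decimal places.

Let h(s) be the probability of absorption at Departed starting from transient state s. Then h(Departed) = 1 and h(Senior) = 0. By first-step analysis:
h(Junior) = 0.2·h(Junior) + 0.3·h(Manager) + 0.3·1 + 0.2·0
h(Manager) = 0.2·h(Junior) + 0.2·h(Manager) + 0.4·1 + 0.2·0
Solving: h(Junior) = 0.6207, h(Manager) = 0.6552.
Starting from Manager, the probability is 0.6552.

0.6552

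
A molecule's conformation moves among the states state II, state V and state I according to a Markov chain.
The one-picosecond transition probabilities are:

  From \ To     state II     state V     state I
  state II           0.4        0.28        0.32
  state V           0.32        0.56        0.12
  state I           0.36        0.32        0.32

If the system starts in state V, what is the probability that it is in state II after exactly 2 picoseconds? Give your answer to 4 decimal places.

0.3504

Sum over the intermediate state after 1 picosecond:
P = P(state V→state II)·P(state II→state II) + P(state V→state V)·P(state V→state II) + P(state V→state I)·P(state I→state II)
  = 0.32×0.4 + 0.56×0.32 + 0.12×0.36
  = 0.1280 + 0.1792 + 0.0432 = 0.3504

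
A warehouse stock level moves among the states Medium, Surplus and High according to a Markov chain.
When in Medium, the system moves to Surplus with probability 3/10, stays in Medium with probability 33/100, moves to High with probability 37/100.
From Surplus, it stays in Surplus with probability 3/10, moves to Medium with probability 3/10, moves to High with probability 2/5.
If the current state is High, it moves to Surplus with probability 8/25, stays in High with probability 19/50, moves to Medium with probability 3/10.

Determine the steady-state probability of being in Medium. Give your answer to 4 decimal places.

0.3093

Let the stationary distribution be π with π = πP and π_1 + π_2 + π_3 = 1.
π_1 = 0.33·π_1 + 0.3·π_2 + 0.3·π_3
π_2 = 0.3·π_1 + 0.3·π_2 + 0.32·π_3
Solving with the normalization constraint gives π = (0.3093, 0.3077, 0.3831).
So the stationary probability of Medium is 0.3093.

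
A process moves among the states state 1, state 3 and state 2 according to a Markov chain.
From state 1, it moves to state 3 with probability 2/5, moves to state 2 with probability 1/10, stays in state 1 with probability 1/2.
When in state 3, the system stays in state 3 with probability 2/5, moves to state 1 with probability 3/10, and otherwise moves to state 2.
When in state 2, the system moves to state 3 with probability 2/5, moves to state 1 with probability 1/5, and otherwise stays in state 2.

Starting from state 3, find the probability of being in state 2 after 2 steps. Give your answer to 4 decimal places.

Sum over the intermediate state after 1 step:
P = P(state 3→state 1)·P(state 1→state 2) + P(state 3→state 3)·P(state 3→state 2) + P(state 3→state 2)·P(state 2→state 2)
  = 0.3×0.1 + 0.4×0.3 + 0.3×0.4
  = 0.0300 + 0.1200 + 0.1200 = 0.2700

0.2700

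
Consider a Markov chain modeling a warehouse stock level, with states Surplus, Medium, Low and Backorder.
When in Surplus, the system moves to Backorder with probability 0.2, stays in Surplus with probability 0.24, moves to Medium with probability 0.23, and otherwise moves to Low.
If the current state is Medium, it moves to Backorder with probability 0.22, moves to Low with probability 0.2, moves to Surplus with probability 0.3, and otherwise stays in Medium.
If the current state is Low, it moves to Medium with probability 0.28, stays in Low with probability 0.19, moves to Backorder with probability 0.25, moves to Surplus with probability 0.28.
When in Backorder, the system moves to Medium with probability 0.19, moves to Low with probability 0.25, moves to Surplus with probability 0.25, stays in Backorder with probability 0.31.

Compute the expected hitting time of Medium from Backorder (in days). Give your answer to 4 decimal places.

Let t(s) be the expected number of days to first reach Medium from state s, with t(Medium) = 0. Conditioning on the first day:
t(Surplus) = 1 + 0.24·t(Surplus) + 0.33·t(Low) + 0.2·t(Backorder)
t(Low) = 1 + 0.28·t(Surplus) + 0.19·t(Low) + 0.25·t(Backorder)
t(Backorder) = 1 + 0.25·t(Surplus) + 0.25·t(Low) + 0.31·t(Backorder)
Solving: t(Surplus) = 4.2730, t(Low) = 4.0947, t(Backorder) = 4.4810.
Expected days from Backorder to Medium: 4.4810.

4.4810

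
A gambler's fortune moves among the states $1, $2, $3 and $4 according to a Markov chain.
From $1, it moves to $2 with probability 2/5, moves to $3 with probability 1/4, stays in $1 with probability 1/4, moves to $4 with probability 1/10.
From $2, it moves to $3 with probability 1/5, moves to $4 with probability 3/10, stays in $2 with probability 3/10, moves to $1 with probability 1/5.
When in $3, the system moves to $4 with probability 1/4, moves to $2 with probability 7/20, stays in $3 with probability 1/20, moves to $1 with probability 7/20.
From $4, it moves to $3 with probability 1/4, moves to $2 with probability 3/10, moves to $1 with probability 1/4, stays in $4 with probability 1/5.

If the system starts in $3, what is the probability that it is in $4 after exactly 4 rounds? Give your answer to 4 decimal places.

Propagate the distribution vector 4 rounds from $3.
After 0 rounds: (0.0000, 0.0000, 1.0000, 0.0000)
After 1 round: (0.3500, 0.3500, 0.0500, 0.2500)
After 2 rounds: (0.2375, 0.3375, 0.2225, 0.2025)
After 3 rounds: (0.2554, 0.3349, 0.1886, 0.2211)
After 4 rounds: (0.2521, 0.3350, 0.1955, 0.2174)
P(in $4 after 4 rounds) = 0.2174

0.2174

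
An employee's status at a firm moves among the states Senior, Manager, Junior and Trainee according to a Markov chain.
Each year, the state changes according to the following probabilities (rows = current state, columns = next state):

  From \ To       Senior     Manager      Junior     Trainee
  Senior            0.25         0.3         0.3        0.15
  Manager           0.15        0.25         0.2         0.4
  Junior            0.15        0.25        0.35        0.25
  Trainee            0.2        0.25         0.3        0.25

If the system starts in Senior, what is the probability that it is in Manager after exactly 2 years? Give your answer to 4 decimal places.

0.2625

Propagate the distribution vector 2 years from Senior.
After 0 years: (1.0000, 0.0000, 0.0000, 0.0000)
After 1 year: (0.2500, 0.3000, 0.3000, 0.1500)
After 2 years: (0.1825, 0.2625, 0.2850, 0.2700)
P(in Manager after 2 years) = 0.2625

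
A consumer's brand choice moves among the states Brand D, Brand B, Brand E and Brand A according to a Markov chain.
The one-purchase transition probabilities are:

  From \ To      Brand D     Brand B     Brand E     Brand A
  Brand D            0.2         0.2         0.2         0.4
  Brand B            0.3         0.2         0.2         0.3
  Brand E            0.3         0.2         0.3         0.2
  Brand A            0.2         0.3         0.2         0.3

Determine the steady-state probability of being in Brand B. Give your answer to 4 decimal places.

Let the stationary distribution be π with π = πP and π_1 + π_2 + π_3 + π_4 = 1.
π_1 = 0.2·π_1 + 0.3·π_2 + 0.3·π_3 + 0.2·π_4
π_2 = 0.2·π_1 + 0.2·π_2 + 0.2·π_3 + 0.3·π_4
π_3 = 0.2·π_1 + 0.2·π_2 + 0.3·π_3 + 0.2·π_4
Solving with the normalization constraint gives π = (0.2452, 0.2302, 0.2222, 0.3023).
So the stationary probability of Brand B is 0.2302.

0.2302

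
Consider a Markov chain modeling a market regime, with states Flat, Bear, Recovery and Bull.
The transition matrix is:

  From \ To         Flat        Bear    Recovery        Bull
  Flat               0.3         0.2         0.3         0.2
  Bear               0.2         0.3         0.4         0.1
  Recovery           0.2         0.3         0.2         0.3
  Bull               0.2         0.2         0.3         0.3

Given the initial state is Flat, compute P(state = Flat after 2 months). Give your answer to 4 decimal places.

0.2300

Propagate the distribution vector 2 months from Flat.
After 0 months: (1.0000, 0.0000, 0.0000, 0.0000)
After 1 month: (0.3000, 0.2000, 0.3000, 0.2000)
After 2 months: (0.2300, 0.2500, 0.2900, 0.2300)
P(in Flat after 2 months) = 0.2300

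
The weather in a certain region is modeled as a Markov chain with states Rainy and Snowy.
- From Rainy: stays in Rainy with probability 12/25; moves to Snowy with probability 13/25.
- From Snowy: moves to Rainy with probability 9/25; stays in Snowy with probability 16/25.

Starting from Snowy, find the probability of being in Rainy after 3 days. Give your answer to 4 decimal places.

0.4084

Propagate the distribution vector 3 days from Snowy.
After 0 days: (0.0000, 1.0000)
After 1 day: (0.3600, 0.6400)
After 2 days: (0.4032, 0.5968)
After 3 days: (0.4084, 0.5916)
P(in Rainy after 3 days) = 0.4084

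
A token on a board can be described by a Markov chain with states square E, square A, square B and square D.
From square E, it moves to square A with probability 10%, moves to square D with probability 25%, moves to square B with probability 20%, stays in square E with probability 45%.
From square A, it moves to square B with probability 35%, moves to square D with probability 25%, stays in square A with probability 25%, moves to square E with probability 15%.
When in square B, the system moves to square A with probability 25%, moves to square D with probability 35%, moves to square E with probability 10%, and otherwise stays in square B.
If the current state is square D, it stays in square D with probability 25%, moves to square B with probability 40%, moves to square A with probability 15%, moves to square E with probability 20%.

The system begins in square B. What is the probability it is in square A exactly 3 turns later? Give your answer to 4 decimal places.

Propagate the distribution vector 3 turns from square B.
After 0 turns: (0.0000, 0.0000, 1.0000, 0.0000)
After 1 turn: (0.1000, 0.2500, 0.3000, 0.3500)
After 2 turns: (0.1825, 0.2000, 0.3375, 0.2800)
After 3 turns: (0.2019, 0.1946, 0.3198, 0.2838)
P(in square A after 3 turns) = 0.1946

0.1946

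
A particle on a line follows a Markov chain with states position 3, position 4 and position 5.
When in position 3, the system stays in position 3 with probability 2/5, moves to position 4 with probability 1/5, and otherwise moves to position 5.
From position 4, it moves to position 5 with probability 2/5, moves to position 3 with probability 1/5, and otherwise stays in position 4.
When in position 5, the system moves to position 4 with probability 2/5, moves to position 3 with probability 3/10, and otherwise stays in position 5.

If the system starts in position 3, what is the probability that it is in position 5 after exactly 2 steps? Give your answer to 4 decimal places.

Sum over the intermediate state after 1 step:
P = P(position 3→position 3)·P(position 3→position 5) + P(position 3→position 4)·P(position 4→position 5) + P(position 3→position 5)·P(position 5→position 5)
  = 0.4×0.4 + 0.2×0.4 + 0.4×0.3
  = 0.1600 + 0.0800 + 0.1200 = 0.3600

0.3600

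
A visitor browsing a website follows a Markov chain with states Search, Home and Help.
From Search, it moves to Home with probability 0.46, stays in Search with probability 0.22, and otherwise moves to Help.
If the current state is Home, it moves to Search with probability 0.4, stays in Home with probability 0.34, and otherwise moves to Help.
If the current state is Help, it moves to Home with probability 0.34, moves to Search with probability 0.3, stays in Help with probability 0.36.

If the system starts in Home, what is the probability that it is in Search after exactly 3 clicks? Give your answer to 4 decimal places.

Propagate the distribution vector 3 clicks from Home.
After 0 clicks: (0.0000, 1.0000, 0.0000)
After 1 click: (0.4000, 0.3400, 0.2600)
After 2 clicks: (0.3020, 0.3880, 0.3100)
After 3 clicks: (0.3146, 0.3762, 0.3091)
P(in Search after 3 clicks) = 0.3146

0.3146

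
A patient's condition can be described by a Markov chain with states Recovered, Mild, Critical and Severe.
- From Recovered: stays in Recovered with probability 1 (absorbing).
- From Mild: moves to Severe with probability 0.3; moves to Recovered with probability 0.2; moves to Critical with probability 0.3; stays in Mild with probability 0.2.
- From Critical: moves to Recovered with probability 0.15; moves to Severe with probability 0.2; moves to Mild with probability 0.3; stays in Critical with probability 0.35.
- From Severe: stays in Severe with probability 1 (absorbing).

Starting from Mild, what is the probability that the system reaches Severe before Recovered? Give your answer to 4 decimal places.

0.5930

Let h(s) be the probability of absorption at Severe starting from transient state s. Then h(Severe) = 1 and h(Recovered) = 0. By first-step analysis:
h(Mild) = 0.2·0 + 0.2·h(Mild) + 0.3·h(Critical) + 0.3·1
h(Critical) = 0.15·0 + 0.3·h(Mild) + 0.35·h(Critical) + 0.2·1
Solving: h(Mild) = 0.5930, h(Critical) = 0.5814.
Starting from Mild, the probability is 0.5930.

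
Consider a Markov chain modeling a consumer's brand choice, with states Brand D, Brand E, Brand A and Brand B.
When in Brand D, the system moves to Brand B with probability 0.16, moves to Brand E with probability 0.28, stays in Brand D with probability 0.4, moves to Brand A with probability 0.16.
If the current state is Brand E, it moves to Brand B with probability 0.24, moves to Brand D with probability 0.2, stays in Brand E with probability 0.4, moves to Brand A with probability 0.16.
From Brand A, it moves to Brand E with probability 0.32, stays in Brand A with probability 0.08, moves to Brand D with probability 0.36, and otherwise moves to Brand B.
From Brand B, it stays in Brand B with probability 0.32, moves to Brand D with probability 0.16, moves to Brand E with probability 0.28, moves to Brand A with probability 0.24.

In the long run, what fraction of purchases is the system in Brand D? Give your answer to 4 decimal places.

Let the stationary distribution be π with π = πP and π_1 + π_2 + π_3 + π_4 = 1.
π_1 = 0.4·π_1 + 0.2·π_2 + 0.36·π_3 + 0.16·π_4
π_2 = 0.28·π_1 + 0.4·π_2 + 0.32·π_3 + 0.28·π_4
π_3 = 0.16·π_1 + 0.16·π_2 + 0.08·π_3 + 0.24·π_4
Solving with the normalization constraint gives π = (0.2713, 0.3257, 0.1657, 0.2373).
So the stationary probability of Brand D is 0.2713.

0.2713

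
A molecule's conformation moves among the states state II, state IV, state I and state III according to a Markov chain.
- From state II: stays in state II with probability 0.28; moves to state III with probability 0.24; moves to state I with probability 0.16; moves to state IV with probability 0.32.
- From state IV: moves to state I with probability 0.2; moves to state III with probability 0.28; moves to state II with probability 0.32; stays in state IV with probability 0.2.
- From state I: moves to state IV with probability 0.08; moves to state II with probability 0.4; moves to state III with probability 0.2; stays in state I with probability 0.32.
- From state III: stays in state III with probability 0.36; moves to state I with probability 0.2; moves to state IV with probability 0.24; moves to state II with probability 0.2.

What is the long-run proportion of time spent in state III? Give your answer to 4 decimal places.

Let the stationary distribution be π with π = πP and π_1 + π_2 + π_3 + π_4 = 1.
π_1 = 0.28·π_1 + 0.32·π_2 + 0.4·π_3 + 0.2·π_4
π_2 = 0.32·π_1 + 0.2·π_2 + 0.08·π_3 + 0.24·π_4
π_3 = 0.16·π_1 + 0.2·π_2 + 0.32·π_3 + 0.2·π_4
Solving with the normalization constraint gives π = (0.2926, 0.2204, 0.2140, 0.2730).
So the stationary probability of state III is 0.2730.

0.2730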